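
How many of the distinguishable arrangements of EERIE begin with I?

With the first slot taken by I, it remains to arrange the other 4 letters (EERE).
Those 4 letters have E appearing 3 times, giving (4)!/(3!) = 4.

4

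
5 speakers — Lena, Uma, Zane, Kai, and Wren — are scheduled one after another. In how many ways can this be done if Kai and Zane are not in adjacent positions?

72

There are 5! = 120 arrangements in all. If Kai and Zane are adjacent, merging them into one block gives 2·(4)! = 48 arrangements.
So 120 − 48 = 72 arrangements keep them apart.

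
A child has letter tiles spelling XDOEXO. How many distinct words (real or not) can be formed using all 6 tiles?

The 6 letters of XDOEXO have repeats: O appearing twice and X appearing twice.
Dividing 6! = 720 by 2!·2! = 4 for the repeated letters gives 180.

180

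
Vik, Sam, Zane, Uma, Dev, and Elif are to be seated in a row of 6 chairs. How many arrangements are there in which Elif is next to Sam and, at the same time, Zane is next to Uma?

96

Treat {Elif,Sam} as one block (2 orders) and {Zane,Uma} as another (2 orders).
That leaves 4 units to arrange: 2 × 2 × 4! = 4 × 24 = 96.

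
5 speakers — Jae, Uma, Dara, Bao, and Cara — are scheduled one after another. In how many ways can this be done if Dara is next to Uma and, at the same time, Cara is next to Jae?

24

Treat {Dara,Uma} as one block (2 orders) and {Cara,Jae} as another (2 orders).
That leaves 3 units to arrange: 2 × 2 × 3! = 4 × 6 = 24.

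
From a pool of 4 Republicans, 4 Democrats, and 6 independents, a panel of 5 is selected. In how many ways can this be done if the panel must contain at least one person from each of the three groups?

1448

Unrestricted: C(14,5) = 2002 ways to pick any 5 of the 14.
Subtract selections that omit an entire group: no Republicans → C(10,5) = 252; no Democrats → C(10,5) = 252; no independents → C(8,5) = 56.
Add back selections omitting two groups (i.e. drawn from a single group): C(4,5) + C(4,5) + C(6,5) = 6.
By inclusion–exclusion: 2002 − 560 + 6 = 1448.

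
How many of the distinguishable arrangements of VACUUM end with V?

60

With the last slot taken by V, it remains to arrange the other 5 letters (ACUUM).
Those 5 letters have U appearing twice, giving (5)!/(2!) = 60.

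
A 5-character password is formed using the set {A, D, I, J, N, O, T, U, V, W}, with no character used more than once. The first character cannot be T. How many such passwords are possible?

27216

The first character has 10−1 = 9 choices (anything except T).
The remaining 4 characters are filled from the other 9 symbols without repetition: 9 × 8 × 7 × 6 = 3024.
Total: 9 × 3024 = 27216.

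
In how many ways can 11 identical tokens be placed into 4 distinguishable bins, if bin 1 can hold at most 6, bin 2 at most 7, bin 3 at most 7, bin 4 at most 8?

Ignoring the caps, the number of non-negative solutions to x_1+…+x_4 = 11 is C(14,3) = 364.
Subtract solutions that violate a single cap (substitute x_i' = x_i − (cap_i+1)): x_1 ≥ 7 gives C(7,3) = 35; x_2 ≥ 8 gives C(6,3) = 20; x_3 ≥ 8 gives C(6,3) = 20; x_4 ≥ 9 gives C(5,3) = 10. Together 85.
No two caps can be exceeded simultaneously, so the pair terms are all 0.
By inclusion–exclusion the count is 364 − 85 + 0 = 279.

279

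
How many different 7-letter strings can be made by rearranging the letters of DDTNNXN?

The 7 letters of DDTNNXN have repeats: D appearing twice and N appearing 3 times.
Dividing 7! = 5040 by 3!·2! = 12 for the repeated letters gives 420.

420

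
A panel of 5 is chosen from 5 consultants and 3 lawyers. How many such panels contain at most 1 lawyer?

16

Split by how many lawyers are chosen (0 through 1).
Sum: C(3,0)·C(5,5) + C(3,1)·C(5,4) = 1 + 15 = 16.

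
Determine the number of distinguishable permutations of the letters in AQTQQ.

20

AQTQQ has 5 letters with Q appearing 3 times.
So there are 5! / (3!) = 20 distinguishable arrangements.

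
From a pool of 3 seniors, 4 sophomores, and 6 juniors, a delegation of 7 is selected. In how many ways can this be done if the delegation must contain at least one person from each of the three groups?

1559

Total 7-person selections from all 13: C(13,7) = 1716.
Subtract selections that omit an entire group: no seniors → C(10,7) = 120; no sophomores → C(9,7) = 36; no juniors → C(7,7) = 1.
Add back selections omitting two groups (i.e. drawn from a single group): C(3,7) + C(4,7) + C(6,7) = 0.
By inclusion–exclusion: 1716 − 157 + 0 = 1559.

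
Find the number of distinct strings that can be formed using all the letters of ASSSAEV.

420

ASSSAEV has 7 letters with A appearing twice and S appearing 3 times.
So there are 7! / (3!·2!) = 420 distinguishable arrangements.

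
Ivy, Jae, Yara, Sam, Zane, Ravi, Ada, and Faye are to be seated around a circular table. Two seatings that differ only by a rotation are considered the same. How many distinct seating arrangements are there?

Seat Ivy anywhere (absorbing the rotational symmetry), then permute the other 7: (7)! = 5040.

5040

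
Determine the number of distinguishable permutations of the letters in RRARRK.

The 6 letters of RRARRK have repeats: R appearing 4 times.
So there are 6! / (4!) = 30 distinguishable arrangements.

30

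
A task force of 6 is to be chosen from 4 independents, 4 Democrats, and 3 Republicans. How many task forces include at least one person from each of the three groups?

420

Unrestricted: C(11,6) = 462 ways to pick any 6 of the 11.
Selections missing a whole group: no independents → C(7,6) = 7; no Democrats → C(7,6) = 7; no Republicans → C(8,6) = 28.
Add back selections omitting two groups (i.e. drawn from a single group): C(4,6) + C(4,6) + C(3,6) = 0.
By inclusion–exclusion: 462 − 42 + 0 = 420.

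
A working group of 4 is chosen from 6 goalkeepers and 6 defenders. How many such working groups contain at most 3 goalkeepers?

480

Split by how many goalkeepers are chosen (0 through 3).
Sum: C(6,0)·C(6,4) + C(6,1)·C(6,3) + C(6,2)·C(6,2) + C(6,3)·C(6,1) = 15 + 120 + 225 + 120 = 480.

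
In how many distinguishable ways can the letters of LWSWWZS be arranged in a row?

Letter multiplicities in LWSWWZS: L×1, S×2, W×3, Z×1.
The number of distinct arrangements is 7!/(3!·2!) = 5040/12 = 420.

420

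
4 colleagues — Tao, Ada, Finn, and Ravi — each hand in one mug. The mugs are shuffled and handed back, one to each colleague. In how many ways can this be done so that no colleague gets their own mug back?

9

Let Aᵢ be the assignments in which colleague i gets their own mug. We want the size of the complement of A₁∪…∪A_4.
By inclusion–exclusion this is Σ_{j=0}^{4} (−1)^j C(4,j)·(4−j)!.
Computing: 24 − 24 + 12 − 4 + 1 = 9.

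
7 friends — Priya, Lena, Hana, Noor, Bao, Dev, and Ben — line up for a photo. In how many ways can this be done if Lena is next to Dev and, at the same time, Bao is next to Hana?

Treat {Lena,Dev} as one block (2 orders) and {Bao,Hana} as another (2 orders).
That leaves 5 units to arrange: 2 × 2 × 5! = 4 × 120 = 480.

480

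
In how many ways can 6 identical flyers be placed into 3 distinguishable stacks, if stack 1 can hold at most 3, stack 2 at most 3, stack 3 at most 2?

By stars and bars, unrestricted non-negative solutions to x_1+…+x_3 = 6 number C(6+2,2) = 28.
Subtract solutions that violate a single cap (substitute x_i' = x_i − (cap_i+1)): x_1 ≥ 4 gives C(4,2) = 6; x_2 ≥ 4 gives C(4,2) = 6; x_3 ≥ 3 gives C(5,2) = 10. Together 22.
No two caps can be exceeded simultaneously, so the pair terms are all 0.
By inclusion–exclusion the count is 28 − 22 + 0 = 6.

6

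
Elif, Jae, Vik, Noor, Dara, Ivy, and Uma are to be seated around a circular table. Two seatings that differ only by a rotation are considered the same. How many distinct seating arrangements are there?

720

Seat Elif anywhere (absorbing the rotational symmetry), then permute the other 6: (6)! = 720.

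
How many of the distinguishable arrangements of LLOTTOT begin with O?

60

With the first slot taken by O, it remains to arrange the other 6 letters (LLTTOT).
Those 6 letters have L appearing twice and T appearing 3 times, giving (6)!/(3!·2!) = 60.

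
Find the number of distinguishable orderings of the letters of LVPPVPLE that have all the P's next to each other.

180

Treat the 3 copies of P as a single block. The multiset to arrange is then {PPP, E, L, L, V, V}, 6 items in all.
That gives (6)!/(2!·2!) = 180 arrangements.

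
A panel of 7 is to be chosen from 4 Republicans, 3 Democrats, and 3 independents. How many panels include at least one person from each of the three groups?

118

Total 7-person selections from all 10: C(10,7) = 120.
Subtract selections that omit an entire group: no Republicans → C(6,7) = 0; no Democrats → C(7,7) = 1; no independents → C(7,7) = 1.
Add back selections omitting two groups (i.e. drawn from a single group): C(4,7) + C(3,7) + C(3,7) = 0.
By inclusion–exclusion: 120 − 2 + 0 = 118.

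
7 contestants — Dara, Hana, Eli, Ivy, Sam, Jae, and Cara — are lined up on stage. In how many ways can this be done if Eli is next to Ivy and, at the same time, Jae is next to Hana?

Treat {Eli,Ivy} as one block (2 orders) and {Jae,Hana} as another (2 orders).
That leaves 5 units to arrange: 2 × 2 × 5! = 4 × 120 = 480.

480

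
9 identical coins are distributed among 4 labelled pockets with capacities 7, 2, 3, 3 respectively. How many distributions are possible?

44

Without the upper bounds there are C(12,3) = 220 ways to split 9 among 4 pockets.
Subtract solutions that violate a single cap (substitute x_i' = x_i − (cap_i+1)): x_1 ≥ 8 gives C(4,3) = 4; x_2 ≥ 3 gives C(9,3) = 84; x_3 ≥ 4 gives C(8,3) = 56; x_4 ≥ 4 gives C(8,3) = 56. Together 200.
Add back pairs where two caps are both exceeded: 0 + 0 + 0 + 10 + 10 + 4 = 24.
By inclusion–exclusion the count is 220 − 200 + 24 = 44.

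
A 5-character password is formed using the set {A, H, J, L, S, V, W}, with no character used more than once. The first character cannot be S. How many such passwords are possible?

The first character has 7−1 = 6 choices (anything except S).
The remaining 4 characters are filled from the other 6 symbols without repetition: 6 × 5 × 4 × 3 = 360.
Total: 6 × 360 = 2160.

2160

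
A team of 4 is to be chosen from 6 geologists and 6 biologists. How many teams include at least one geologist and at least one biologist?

Unrestricted: C(12,4) = 495 ways to pick any 4 of the 12.
Selections missing a whole group: no geologists → C(6,4) = 15; no biologists → C(6,4) = 15.
Both groups omitted at once is impossible, so 495 − 30 = 465.

465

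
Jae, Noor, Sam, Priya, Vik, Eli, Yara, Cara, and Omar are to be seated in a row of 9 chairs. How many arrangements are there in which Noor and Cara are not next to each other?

282240

Of the 9! = 362880 arrangements, those with Noor and Cara adjacent number 2 × 8! = 80640 (treat the pair as a block with 2 internal orders).
So 362880 − 80640 = 282240 arrangements keep them apart.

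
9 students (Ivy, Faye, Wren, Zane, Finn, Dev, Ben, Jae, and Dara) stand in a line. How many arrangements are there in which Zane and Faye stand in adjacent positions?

Place the 7 others and the Zane-Faye pair as 8 objects in a line; the pair has 2 internal arrangements.
That gives 2 × 8! = 2 × 40320 = 80640.

80640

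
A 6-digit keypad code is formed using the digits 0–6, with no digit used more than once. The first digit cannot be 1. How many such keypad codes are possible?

The first digit has 7−1 = 6 choices (anything except 1).
The remaining 5 digits are filled from the other 6 symbols without repetition: 6 × 5 × 4 × 3 × 2 = 720.
Total: 6 × 720 = 4320.

4320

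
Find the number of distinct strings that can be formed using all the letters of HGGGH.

The 5 letters of HGGGH have repeats: G appearing 3 times and H appearing twice.
Dividing 5! = 120 by 3!·2! = 12 for the repeated letters gives 10.

10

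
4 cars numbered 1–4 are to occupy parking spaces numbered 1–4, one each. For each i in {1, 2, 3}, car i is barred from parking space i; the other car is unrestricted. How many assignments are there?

Let Aᵢ (for i ∈ {1, 2, 3}) be the placements that put car i in its forbidden parking space. Any j of these fix j positions, leaving (4−j)! ways to fill the rest, and there are C(3,j) ways to pick which j.
By inclusion–exclusion, the number of valid placements is Σ_{j=0}^{3} (−1)^j C(3,j)·(4−j)!.
Computing: 24 − 18 + 6 − 1 = 11.

11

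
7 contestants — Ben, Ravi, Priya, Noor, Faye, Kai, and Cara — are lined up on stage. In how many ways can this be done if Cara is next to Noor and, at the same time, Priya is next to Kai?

Treat {Cara,Noor} as one block (2 orders) and {Priya,Kai} as another (2 orders).
That leaves 5 units to arrange: 2 × 2 × 5! = 4 × 120 = 480.

480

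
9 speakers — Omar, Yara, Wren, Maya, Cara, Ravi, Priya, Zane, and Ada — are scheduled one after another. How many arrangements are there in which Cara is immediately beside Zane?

Treat {Cara, Zane} as a single unit. There are 8 units to order, and the pair itself can be ordered 2 ways.
So the count is 2·(8)! = 80640.

80640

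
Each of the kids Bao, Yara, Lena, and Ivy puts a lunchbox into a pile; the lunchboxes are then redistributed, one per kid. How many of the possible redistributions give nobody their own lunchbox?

9

This is the derangement count D_4: permutations of 4 items with no fixed point.
By inclusion–exclusion this is Σ_{j=0}^{4} (−1)^j C(4,j)·(4−j)!.
Computing: 24 − 24 + 12 − 4 + 1 = 9.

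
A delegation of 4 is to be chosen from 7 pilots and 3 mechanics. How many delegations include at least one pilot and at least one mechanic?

175

With no constraint there are C(10,4) = 210 possible selections.
Selections missing a whole group: no pilots → C(3,4) = 0; no mechanics → C(7,4) = 35.
Both groups omitted at once is impossible, so 210 − 35 = 175.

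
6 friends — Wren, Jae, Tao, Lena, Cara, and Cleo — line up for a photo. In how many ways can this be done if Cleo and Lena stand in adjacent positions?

240

Glue Cleo and Lena into one block (2 internal orders), leaving 5 units to arrange in a row.
So the count is 2·(5)! = 240.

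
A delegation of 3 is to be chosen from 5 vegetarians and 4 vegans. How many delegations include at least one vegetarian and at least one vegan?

Total 3-person selections from all 9: C(9,3) = 84.
Selections missing a whole group: no vegetarians → C(4,3) = 4; no vegans → C(5,3) = 10.
Both groups omitted at once is impossible, so 84 − 14 = 70.

70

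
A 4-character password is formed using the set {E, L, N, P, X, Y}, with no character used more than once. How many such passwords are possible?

Choose and order 4 of the 6 symbols: the first character has 6 options, the next 5, then 4, 3.
6 × 5 × 4 × 3 = 360.

360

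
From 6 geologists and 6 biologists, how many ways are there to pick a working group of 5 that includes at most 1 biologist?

96

Split by how many biologists are chosen (0 through 1).
Sum: C(6,0)·C(6,5) + C(6,1)·C(6,4) = 6 + 90 = 96.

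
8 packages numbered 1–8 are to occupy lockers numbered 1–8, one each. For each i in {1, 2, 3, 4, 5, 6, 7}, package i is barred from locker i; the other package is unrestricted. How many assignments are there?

16687

Let Aᵢ (for 1 ≤ i ≤ 7) be the placements that put package i in its forbidden locker. Any j of these fix j positions, leaving (8−j)! ways to fill the rest, and there are C(7,j) ways to pick which j.
By inclusion–exclusion, the number of valid placements is Σ_{j=0}^{7} (−1)^j C(7,j)·(8−j)!.
Computing: 40320 − 35280 + 15120 − 4200 + 840 − 126 + 14 − 1 = 16687.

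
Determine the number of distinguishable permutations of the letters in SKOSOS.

60

SKOSOS has 6 letters with O appearing twice and S appearing 3 times.
So there are 6! / (3!·2!) = 60 distinguishable arrangements.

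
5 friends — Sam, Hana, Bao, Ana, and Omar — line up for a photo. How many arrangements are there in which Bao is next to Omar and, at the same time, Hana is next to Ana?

24

Treat {Bao,Omar} as one block (2 orders) and {Hana,Ana} as another (2 orders).
That leaves 3 units to arrange: 2 × 2 × 3! = 4 × 6 = 24.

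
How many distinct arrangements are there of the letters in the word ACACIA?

60

The 6 letters of ACACIA have repeats: A appearing 3 times and C appearing twice.
Dividing 6! = 720 by 3!·2! = 12 for the repeated letters gives 60.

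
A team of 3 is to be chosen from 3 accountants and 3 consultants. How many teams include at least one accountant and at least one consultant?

18

Unrestricted: C(6,3) = 20 ways to pick any 3 of the 6.
Subtract selections that omit an entire group: no accountants → C(3,3) = 1; no consultants → C(3,3) = 1.
Both groups omitted at once is impossible, so 20 − 2 = 18.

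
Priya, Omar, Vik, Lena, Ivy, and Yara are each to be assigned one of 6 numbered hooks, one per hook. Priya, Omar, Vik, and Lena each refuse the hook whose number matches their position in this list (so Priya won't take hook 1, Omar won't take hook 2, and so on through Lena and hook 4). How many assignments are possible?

Let Aᵢ (for 1 ≤ i ≤ 4) be the placements that put person i in their forbidden hook. Any j of these fix j positions, leaving (6−j)! ways to fill the rest, and there are C(4,j) ways to pick which j.
By inclusion–exclusion, the number of valid placements is Σ_{j=0}^{4} (−1)^j C(4,j)·(6−j)!.
Computing: 720 − 480 + 144 − 24 + 2 = 362.

362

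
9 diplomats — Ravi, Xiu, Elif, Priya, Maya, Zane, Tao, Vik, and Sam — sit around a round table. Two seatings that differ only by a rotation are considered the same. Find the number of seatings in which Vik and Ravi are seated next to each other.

Glue Vik and Ravi into a block (2 internal orders). Seating 8 units around a circle gives (7)! arrangements.
So 2 × (7)! = 2 × 5040 = 10080.

10080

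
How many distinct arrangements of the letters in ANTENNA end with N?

180

With the last slot taken by N, it remains to arrange the other 6 letters (ATENNA).
Those 6 letters have A appearing twice and N appearing twice, giving (6)!/(2!·2!) = 180.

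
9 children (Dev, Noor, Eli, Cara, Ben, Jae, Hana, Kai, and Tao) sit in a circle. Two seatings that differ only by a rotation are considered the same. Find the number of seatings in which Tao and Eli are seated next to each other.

10080

Treat {Tao, Eli} as one unit (2 internal orders) and seat the resulting 8 units around the table: (7)! circular arrangements.
So 2 × (7)! = 2 × 5040 = 10080.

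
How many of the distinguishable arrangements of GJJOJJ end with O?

5

Fix O in the last position and arrange the remaining 5 letters.
Those 5 letters have J appearing 4 times, giving (5)!/(4!) = 5.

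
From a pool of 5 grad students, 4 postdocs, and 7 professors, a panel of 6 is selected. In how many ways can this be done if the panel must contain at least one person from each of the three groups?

Total 6-person selections from all 16: C(16,6) = 8008.
Subtract selections that omit an entire group: no grad students → C(11,6) = 462; no postdocs → C(12,6) = 924; no professors → C(9,6) = 84.
Add back selections omitting two groups (i.e. drawn from a single group): C(5,6) + C(4,6) + C(7,6) = 7.
By inclusion–exclusion: 8008 − 1470 + 7 = 6545.

6545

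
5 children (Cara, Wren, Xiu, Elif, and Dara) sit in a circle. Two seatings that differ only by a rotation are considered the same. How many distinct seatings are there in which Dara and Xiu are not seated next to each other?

12

All circular seatings of 5 people number (4)! = 24.
Seatings with Dara beside Xiu: treat them as a block with 2 internal orders, giving 2 × (3)! = 12.
Subtracting, 24 − 12 = 12.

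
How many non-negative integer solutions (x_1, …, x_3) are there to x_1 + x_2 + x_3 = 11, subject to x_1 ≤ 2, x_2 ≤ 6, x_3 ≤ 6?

9

By stars and bars, unrestricted non-negative solutions to x_1+…+x_3 = 11 number C(11+2,2) = 78.
Subtract solutions that violate a single cap (substitute x_i' = x_i − (cap_i+1)): x_1 ≥ 3 gives C(10,2) = 45; x_2 ≥ 7 gives C(6,2) = 15; x_3 ≥ 7 gives C(6,2) = 15. Together 75.
Add back pairs where two caps are both exceeded: 3 + 3 + 0 = 6.
By inclusion–exclusion the count is 78 − 75 + 6 = 9.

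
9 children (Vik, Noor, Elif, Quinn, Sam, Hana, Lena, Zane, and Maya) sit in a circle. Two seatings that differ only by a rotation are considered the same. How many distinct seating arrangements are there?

40320

Fix one person's seat to break rotational symmetry; the remaining 8 people can be arranged in (8)! = 40320 ways.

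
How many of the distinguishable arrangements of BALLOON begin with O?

360

With the first slot taken by O, it remains to arrange the other 6 letters (BALLON).
Those 6 letters have L appearing twice, giving (6)!/(2!) = 360.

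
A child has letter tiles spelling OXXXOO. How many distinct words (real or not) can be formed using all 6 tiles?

20

The 6 letters of OXXXOO have repeats: O appearing 3 times and X appearing 3 times.
Dividing 6! = 720 by 3!·3! = 36 for the repeated letters gives 20.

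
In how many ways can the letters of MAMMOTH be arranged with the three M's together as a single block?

Treat the 3 copies of M as a single block. The multiset to arrange is then {MMM, A, H, O, T}, 5 items in all.
All 5 items are distinct, so there are (5)! = 120 arrangements.

120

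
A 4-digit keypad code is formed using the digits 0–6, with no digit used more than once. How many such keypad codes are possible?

840

This is a permutation of 4 out of 7: P(7,4) = 7!/3!.
7 × 6 × 5 × 4 = 840.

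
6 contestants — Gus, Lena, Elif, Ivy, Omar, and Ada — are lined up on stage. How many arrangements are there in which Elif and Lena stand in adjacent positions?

240

Treat {Elif, Lena} as a single unit. There are 5 units to order, and the pair itself can be ordered 2 ways.
So the count is 2·(5)! = 240.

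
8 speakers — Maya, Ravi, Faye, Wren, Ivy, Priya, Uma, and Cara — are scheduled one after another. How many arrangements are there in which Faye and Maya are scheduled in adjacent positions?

Glue Faye and Maya into one block (2 internal orders), leaving 7 units to arrange in a row.
So the count is 2·(7)! = 10080.

10080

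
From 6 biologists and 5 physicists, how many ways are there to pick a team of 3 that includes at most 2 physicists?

Split by how many physicists are chosen (0 through 2).
Sum: C(5,0)·C(6,3) + C(5,1)·C(6,2) + C(5,2)·C(6,1) = 20 + 75 + 60 = 155.

155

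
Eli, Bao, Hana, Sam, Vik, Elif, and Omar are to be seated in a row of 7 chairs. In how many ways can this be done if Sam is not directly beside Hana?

There are 7! = 5040 arrangements in all. If Sam and Hana are adjacent, merging them into one block gives 2·(6)! = 1440 arrangements.
So 5040 − 1440 = 3600 arrangements keep them apart.

3600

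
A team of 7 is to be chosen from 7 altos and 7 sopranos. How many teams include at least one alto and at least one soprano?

Total 7-person selections from all 14: C(14,7) = 3432.
Subtract selections that omit an entire group: no altos → C(7,7) = 1; no sopranos → C(7,7) = 1.
Both groups omitted at once is impossible, so 3432 − 2 = 3430.

3430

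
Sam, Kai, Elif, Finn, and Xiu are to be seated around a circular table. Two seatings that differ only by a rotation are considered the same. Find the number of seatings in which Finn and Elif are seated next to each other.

12

Glue Finn and Elif into a block (2 internal orders). Seating 4 units around a circle gives (3)! arrangements.
So 2 × (3)! = 2 × 6 = 12.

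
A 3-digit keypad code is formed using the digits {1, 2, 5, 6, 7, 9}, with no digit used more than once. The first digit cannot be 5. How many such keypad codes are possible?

The first digit has 6−1 = 5 choices (anything except 5).
The remaining 2 digits are filled from the other 5 symbols without repetition: 5 × 4 = 20.
Total: 5 × 20 = 100.

100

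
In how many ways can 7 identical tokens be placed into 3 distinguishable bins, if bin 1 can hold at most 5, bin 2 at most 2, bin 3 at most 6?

17

Ignoring the caps, the number of non-negative solutions to x_1+…+x_3 = 7 is C(9,2) = 36.
Subtract solutions that violate a single cap (substitute x_i' = x_i − (cap_i+1)): x_1 ≥ 6 gives C(3,2) = 3; x_2 ≥ 3 gives C(6,2) = 15; x_3 ≥ 7 gives C(2,2) = 1. Together 19.
No two caps can be exceeded simultaneously, so the pair terms are all 0.
By inclusion–exclusion the count is 36 − 19 + 0 = 17.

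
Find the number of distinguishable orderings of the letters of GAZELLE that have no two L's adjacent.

900

There are 7!/(2!·2!) = 1260 arrangements of GAZELLE in total.
If the two L's are adjacent, glue them into one block, leaving 6 items to arrange: (6)!/(2!) = 360 ways.
Subtracting, 1260 − 360 = 900 arrangements keep the L's apart.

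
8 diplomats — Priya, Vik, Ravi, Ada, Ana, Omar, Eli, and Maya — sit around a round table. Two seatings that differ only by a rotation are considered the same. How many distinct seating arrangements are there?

5040

Fix one person's seat to break rotational symmetry; the remaining 7 people can be arranged in (7)! = 5040 ways.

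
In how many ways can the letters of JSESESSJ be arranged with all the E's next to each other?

Treat the 2 copies of E as a single block. The multiset to arrange is then {EE, J, J, S, S, S, S}, 7 items in all.
That gives (7)!/(4!·2!) = 105 arrangements.

105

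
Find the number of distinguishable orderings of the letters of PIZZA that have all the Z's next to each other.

24

Treat the 2 copies of Z as a single block. The multiset to arrange is then {ZZ, A, I, P}, 4 items in all.
All 4 items are distinct, so there are (4)! = 24 arrangements.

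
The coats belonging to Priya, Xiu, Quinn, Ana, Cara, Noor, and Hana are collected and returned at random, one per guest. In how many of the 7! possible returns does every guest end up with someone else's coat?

1854

Count assignments avoiding every fixed point. For any j of the 7 guests fixed to their own coat, the other 7−j can be arranged in (7−j)! ways.
By inclusion–exclusion this is Σ_{j=0}^{7} (−1)^j C(7,j)·(7−j)!.
Computing: 5040 − 5040 + 2520 − 840 + 210 − 42 + 7 − 1 = 1854.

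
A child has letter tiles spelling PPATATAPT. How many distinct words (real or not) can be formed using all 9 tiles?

1680

The 9 letters of PPATATAPT have repeats: A appearing 3 times, P appearing 3 times, and T appearing 3 times.
The number of distinct arrangements is 9!/(3!·3!·3!) = 362880/216 = 1680.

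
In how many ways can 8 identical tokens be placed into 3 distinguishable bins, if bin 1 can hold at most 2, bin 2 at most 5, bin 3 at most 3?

6

Ignoring the caps, the number of non-negative solutions to x_1+…+x_3 = 8 is C(10,2) = 45.
Subtract solutions that violate a single cap (substitute x_i' = x_i − (cap_i+1)): x_1 ≥ 3 gives C(7,2) = 21; x_2 ≥ 6 gives C(4,2) = 6; x_3 ≥ 4 gives C(6,2) = 15. Together 42.
Add back pairs where two caps are both exceeded: 0 + 3 + 0 = 3.
By inclusion–exclusion the count is 45 − 42 + 3 = 6.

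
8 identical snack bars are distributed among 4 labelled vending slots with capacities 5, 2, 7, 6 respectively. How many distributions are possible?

Ignoring the caps, the number of non-negative solutions to x_1+…+x_4 = 8 is C(11,3) = 165.
Subtract solutions that violate a single cap (substitute x_i' = x_i − (cap_i+1)): x_1 ≥ 6 gives C(5,3) = 10; x_2 ≥ 3 gives C(8,3) = 56; x_3 ≥ 8 gives C(3,3) = 1; x_4 ≥ 7 gives C(4,3) = 4. Together 71.
No two caps can be exceeded simultaneously, so the pair terms are all 0.
By inclusion–exclusion the count is 165 − 71 + 0 = 94.

94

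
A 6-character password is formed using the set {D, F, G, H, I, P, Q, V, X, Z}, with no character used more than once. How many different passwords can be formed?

With no repetition, fill the 6 characters in order: 10 choices, then 9, down to 5.
10 × 9 × 8 × 7 × 6 × 5 = 151200.

151200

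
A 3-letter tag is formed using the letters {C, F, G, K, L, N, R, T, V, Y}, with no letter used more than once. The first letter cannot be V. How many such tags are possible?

648

The first letter has 10−1 = 9 choices (anything except V).
The remaining 2 letters are filled from the other 9 symbols without repetition: 9 × 8 = 72.
Total: 9 × 72 = 648.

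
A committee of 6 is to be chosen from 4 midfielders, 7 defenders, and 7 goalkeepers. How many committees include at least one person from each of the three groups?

14651

Unrestricted: C(18,6) = 18564 ways to pick any 6 of the 18.
Subtract selections that omit an entire group: no midfielders → C(14,6) = 3003; no defenders → C(11,6) = 462; no goalkeepers → C(11,6) = 462.
Add back selections omitting two groups (i.e. drawn from a single group): C(4,6) + C(7,6) + C(7,6) = 14.
By inclusion–exclusion: 18564 − 3927 + 14 = 14651.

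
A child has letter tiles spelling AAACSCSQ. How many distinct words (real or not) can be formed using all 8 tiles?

Letter multiplicities in AAACSCSQ: A×3, C×2, Q×1, S×2.
Dividing 8! = 40320 by 3!·2!·2! = 24 for the repeated letters gives 1680.

1680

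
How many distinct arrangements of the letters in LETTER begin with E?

60

Fix E in the first position and arrange the remaining 5 letters.
Those 5 letters have T appearing twice, giving (5)!/(2!) = 60.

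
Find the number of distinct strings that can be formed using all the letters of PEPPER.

The 6 letters of PEPPER have repeats: E appearing twice and P appearing 3 times.
The number of distinct arrangements is 6!/(3!·2!) = 720/12 = 60.

60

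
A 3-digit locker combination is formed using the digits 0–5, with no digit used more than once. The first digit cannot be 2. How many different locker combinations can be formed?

The first digit has 6−1 = 5 choices (anything except 2).
The remaining 2 digits are filled from the other 5 symbols without repetition: 5 × 4 = 20.
Total: 5 × 20 = 100.

100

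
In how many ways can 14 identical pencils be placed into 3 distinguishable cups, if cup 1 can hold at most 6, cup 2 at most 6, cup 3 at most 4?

Ignoring the caps, the number of non-negative solutions to x_1+…+x_3 = 14 is C(16,2) = 120.
Subtract solutions that violate a single cap (substitute x_i' = x_i − (cap_i+1)): x_1 ≥ 7 gives C(9,2) = 36; x_2 ≥ 7 gives C(9,2) = 36; x_3 ≥ 5 gives C(11,2) = 55. Together 127.
Add back pairs where two caps are both exceeded: 1 + 6 + 6 = 13.
By inclusion–exclusion the count is 120 − 127 + 13 = 6.

6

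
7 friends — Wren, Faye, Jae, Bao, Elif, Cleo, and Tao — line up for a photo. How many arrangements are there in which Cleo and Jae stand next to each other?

1440

Place the 5 others and the Cleo-Jae pair as 6 objects in a line; the pair has 2 internal arrangements.
That gives 2 × 6! = 2 × 720 = 1440.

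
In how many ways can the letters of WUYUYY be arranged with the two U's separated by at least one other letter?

40

Total arrangements of WUYUYY: 6!/(3!·2!) = 60.
If the two U's are adjacent, glue them into one block, leaving 5 items to arrange: (5)!/(3!) = 20 ways.
Hence 60 − 20 = 40.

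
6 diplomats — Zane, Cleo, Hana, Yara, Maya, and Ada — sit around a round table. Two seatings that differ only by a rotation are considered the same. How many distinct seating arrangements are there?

Seat Zane anywhere (absorbing the rotational symmetry), then permute the other 5: (5)! = 120.

120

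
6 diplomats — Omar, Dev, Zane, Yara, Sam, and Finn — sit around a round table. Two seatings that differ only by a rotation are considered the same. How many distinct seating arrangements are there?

120

Around a circle, 6 distinct people have 6!/6 = (5)! = 120 rotationally distinct seatings.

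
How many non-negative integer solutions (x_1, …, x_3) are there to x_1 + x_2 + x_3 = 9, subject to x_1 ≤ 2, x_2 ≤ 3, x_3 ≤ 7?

Without the upper bounds there are C(11,2) = 55 ways to split 9 among 3 variables.
Subtract solutions that violate a single cap (substitute x_i' = x_i − (cap_i+1)): x_1 ≥ 3 gives C(8,2) = 28; x_2 ≥ 4 gives C(7,2) = 21; x_3 ≥ 8 gives C(3,2) = 3. Together 52.
Add back pairs where two caps are both exceeded: 6 + 0 + 0 = 6.
By inclusion–exclusion the count is 55 − 52 + 6 = 9.

9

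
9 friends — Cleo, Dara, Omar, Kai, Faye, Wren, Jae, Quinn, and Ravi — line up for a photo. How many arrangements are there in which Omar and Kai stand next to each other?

80640

Treat {Omar, Kai} as a single unit. There are 8 units to order, and the pair itself can be ordered 2 ways.
That gives 2 × 8! = 2 × 40320 = 80640.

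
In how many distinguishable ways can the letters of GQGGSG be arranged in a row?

30

The 6 letters of GQGGSG have repeats: G appearing 4 times.
So there are 6! / (4!) = 30 distinguishable arrangements.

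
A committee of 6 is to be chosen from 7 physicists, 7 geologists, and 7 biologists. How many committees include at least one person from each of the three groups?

Unrestricted: C(21,6) = 54264 ways to pick any 6 of the 21.
Selections missing a whole group: no physicists → C(14,6) = 3003; no geologists → C(14,6) = 3003; no biologists → C(14,6) = 3003.
Add back selections omitting two groups (i.e. drawn from a single group): C(7,6) + C(7,6) + C(7,6) = 21.
By inclusion–exclusion: 54264 − 9009 + 21 = 45276.

45276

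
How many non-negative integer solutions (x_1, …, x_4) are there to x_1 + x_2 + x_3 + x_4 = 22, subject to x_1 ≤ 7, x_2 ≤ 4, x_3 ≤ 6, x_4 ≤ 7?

Ignoring the caps, the number of non-negative solutions to x_1+…+x_4 = 22 is C(25,3) = 2300.
Subtract solutions that violate a single cap (substitute x_i' = x_i − (cap_i+1)): x_1 ≥ 8 gives C(17,3) = 680; x_2 ≥ 5 gives C(20,3) = 1140; x_3 ≥ 7 gives C(18,3) = 816; x_4 ≥ 8 gives C(17,3) = 680. Together 3316.
Add back pairs where two caps are both exceeded: 220 + 120 + 84 + 286 + 220 + 120 = 1050.
Subtract triples: 10 + 4 + 0 + 10 = 24.
By inclusion–exclusion the count is 2300 − 3316 + 1050 − 24 = 10.

10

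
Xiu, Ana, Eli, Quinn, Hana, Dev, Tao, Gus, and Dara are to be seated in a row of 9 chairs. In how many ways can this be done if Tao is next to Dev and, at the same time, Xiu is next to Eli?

Treat {Tao,Dev} as one block (2 orders) and {Xiu,Eli} as another (2 orders).
That leaves 7 units to arrange: 2 × 2 × 7! = 4 × 5040 = 20160.

20160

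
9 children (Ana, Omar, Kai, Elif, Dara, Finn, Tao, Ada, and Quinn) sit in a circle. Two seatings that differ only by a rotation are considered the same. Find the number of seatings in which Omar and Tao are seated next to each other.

10080

Glue Omar and Tao into a block (2 internal orders). Seating 8 units around a circle gives (7)! arrangements.
So 2 × (7)! = 2 × 5040 = 10080.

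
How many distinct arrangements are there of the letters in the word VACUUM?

VACUUM has 6 letters with U appearing twice.
Dividing 6! = 720 by 2! = 2 for the repeated letters gives 360.

360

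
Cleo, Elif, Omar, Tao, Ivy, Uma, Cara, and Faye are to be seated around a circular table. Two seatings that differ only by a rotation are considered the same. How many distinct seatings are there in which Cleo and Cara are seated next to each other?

1440

Treat {Cleo, Cara} as one unit (2 internal orders) and seat the resulting 7 units around the table: (6)! circular arrangements.
So 2 × (6)! = 2 × 720 = 1440.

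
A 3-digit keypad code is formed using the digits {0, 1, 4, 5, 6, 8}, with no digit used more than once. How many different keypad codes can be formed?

This is a permutation of 3 out of 6: P(6,3) = 6!/3!.
6 × 5 × 4 = 120.

120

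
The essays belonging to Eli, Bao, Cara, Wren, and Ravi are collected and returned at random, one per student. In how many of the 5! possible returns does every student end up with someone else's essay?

44

This is the derangement count D_5: permutations of 5 items with no fixed point.
By inclusion–exclusion this is Σ_{j=0}^{5} (−1)^j C(5,j)·(5−j)!.
Computing: 120 − 120 + 60 − 20 + 5 − 1 = 44.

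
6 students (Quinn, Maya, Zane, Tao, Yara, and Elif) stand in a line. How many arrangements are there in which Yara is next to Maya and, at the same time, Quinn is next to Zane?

96

Treat {Yara,Maya} as one block (2 orders) and {Quinn,Zane} as another (2 orders).
That leaves 4 units to arrange: 2 × 2 × 4! = 4 × 24 = 96.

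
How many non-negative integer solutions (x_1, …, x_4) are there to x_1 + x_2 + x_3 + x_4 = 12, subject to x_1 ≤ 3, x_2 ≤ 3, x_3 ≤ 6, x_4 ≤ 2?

10

Without the upper bounds there are C(15,3) = 455 ways to split 12 among 4 variables.
Subtract solutions that violate a single cap (substitute x_i' = x_i − (cap_i+1)): x_1 ≥ 4 gives C(11,3) = 165; x_2 ≥ 4 gives C(11,3) = 165; x_3 ≥ 7 gives C(8,3) = 56; x_4 ≥ 3 gives C(12,3) = 220. Together 606.
Add back pairs where two caps are both exceeded: 35 + 4 + 56 + 4 + 56 + 10 = 165.
Subtract triples: 0 + 4 + 0 + 0 = 4.
By inclusion–exclusion the count is 455 − 606 + 165 − 4 = 10.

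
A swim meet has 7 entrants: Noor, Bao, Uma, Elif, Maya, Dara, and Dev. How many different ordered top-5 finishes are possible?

This is an ordered selection of 5 from 7: P(7,5).
That gives 7 × 6 × 5 × 4 × 3 = 2520.

2520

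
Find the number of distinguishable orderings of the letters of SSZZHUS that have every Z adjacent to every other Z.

Treat the 2 copies of Z as a single block. The multiset to arrange is then {ZZ, H, S, S, S, U}, 6 items in all.
That gives (6)!/(3!) = 120 arrangements.

120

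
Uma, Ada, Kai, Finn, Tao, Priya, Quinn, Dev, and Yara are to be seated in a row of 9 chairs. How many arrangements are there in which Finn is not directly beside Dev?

There are 9! = 362880 arrangements in all. If Finn and Dev are adjacent, merging them into one block gives 2·(8)! = 80640 arrangements.
Complementary counting: 362880 − 80640 = 282240.

282240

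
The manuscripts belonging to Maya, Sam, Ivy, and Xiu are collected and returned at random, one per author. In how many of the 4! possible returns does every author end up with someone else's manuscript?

This is the derangement count D_4: permutations of 4 items with no fixed point.
By inclusion–exclusion this is Σ_{j=0}^{4} (−1)^j C(4,j)·(4−j)!.
Computing: 24 − 24 + 12 − 4 + 1 = 9.

9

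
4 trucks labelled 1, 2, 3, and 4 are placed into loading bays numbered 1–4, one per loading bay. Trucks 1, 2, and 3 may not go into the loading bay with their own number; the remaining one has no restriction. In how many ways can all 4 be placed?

Let Aᵢ (for i ∈ {1, 2, 3}) be the placements that put truck i in its forbidden loading bay. Any j of these fix j positions, leaving (4−j)! ways to fill the rest, and there are C(3,j) ways to pick which j.
By inclusion–exclusion, the number of valid placements is Σ_{j=0}^{3} (−1)^j C(3,j)·(4−j)!.
Computing: 24 − 18 + 6 − 1 = 11.

11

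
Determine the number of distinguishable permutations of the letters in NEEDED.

60

The 6 letters of NEEDED have repeats: D appearing twice and E appearing 3 times.
Dividing 6! = 720 by 3!·2! = 12 for the repeated letters gives 60.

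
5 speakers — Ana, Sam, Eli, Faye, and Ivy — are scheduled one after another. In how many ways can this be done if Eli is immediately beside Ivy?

Glue Eli and Ivy into one block (2 internal orders), leaving 4 units to arrange in a row.
So the count is 2·(4)! = 48.

48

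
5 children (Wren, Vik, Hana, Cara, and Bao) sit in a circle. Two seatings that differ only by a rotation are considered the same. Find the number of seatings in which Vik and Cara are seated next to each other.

12

Treat {Vik, Cara} as one unit (2 internal orders) and seat the resulting 4 units around the table: (3)! circular arrangements.
So 2 × (3)! = 2 × 6 = 12.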